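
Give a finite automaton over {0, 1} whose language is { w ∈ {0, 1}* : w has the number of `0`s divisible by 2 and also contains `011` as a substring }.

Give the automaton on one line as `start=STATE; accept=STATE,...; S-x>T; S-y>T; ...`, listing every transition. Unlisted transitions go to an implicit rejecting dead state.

start=q0; accept=q6; q0-0>q1; q0-1>q0; q1-0>q2; q1-1>q3; q2-0>q1; q2-1>q4; q3-0>q2; q3-1>q5; q4-0>q1; q4-1>q6; q5-0>q6; q5-1>q5; q6-0>q5; q6-1>q6

Run two small machines in parallel and take their product. The first has 2 states tracking the count of `0`s modulo 2; the second has 4 states tracking whether and how much of `011` has been seen. A product state is a pair (one from each), accepting exactly when both do.
        0   1  
>  q0   q1  q0 
   q1   q2  q3 
   q2   q1  q4 
   q3   q2  q5 
   q4   q1  q6 
   q5   q6  q5 
 * q6   q5  q6 
(> = start, * = accepting)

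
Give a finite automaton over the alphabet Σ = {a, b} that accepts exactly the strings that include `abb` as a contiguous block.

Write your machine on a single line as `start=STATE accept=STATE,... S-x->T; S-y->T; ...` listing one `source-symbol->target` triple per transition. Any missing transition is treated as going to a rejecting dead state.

start=q0; accept=q3; q0-a->q1; q0-b->q0; q1-a->q1; q1-b->q2; q2-a->q1; q2-b->q3; q3-a->q3; q3-b->q3

States q0..q2 record the length of the longest prefix of `abb` that matches the current input suffix. Reaching q3 means `abb` has been seen, and we stay there forever. Accept from q3.
4 states suffice.
        a   b  
>  q0   q1  q0 
   q1   q1  q2 
   q2   q1  q3 
 * q3   q3  q3 
(> = start, * = accepting)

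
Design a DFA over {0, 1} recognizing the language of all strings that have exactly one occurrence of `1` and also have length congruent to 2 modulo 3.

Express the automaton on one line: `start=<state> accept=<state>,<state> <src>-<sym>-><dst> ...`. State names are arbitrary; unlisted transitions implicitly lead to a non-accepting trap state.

Build one automaton per condition and run them in lockstep. The first has 3 states tracking the count of `1`s, saturating at 2; the second has 3 states tracking the input length modulo 3. A product state is a pair (one from each), accepting exactly when both do. After merging equivalent states the machine shrinks.
       0  1 
>  A   B  C 
   B   D  E 
   C   E  F 
   D   A  G 
 * E   G  F 
   F   F  F 
   G   C  F 
(> = start, * = accepting)

start=A accept=E A-0->B A-1->C B-0->D B-1->E C-0->E C-1->F D-0->A D-1->G E-0->G E-1->F F-0->F F-1->F G-0->C G-1->F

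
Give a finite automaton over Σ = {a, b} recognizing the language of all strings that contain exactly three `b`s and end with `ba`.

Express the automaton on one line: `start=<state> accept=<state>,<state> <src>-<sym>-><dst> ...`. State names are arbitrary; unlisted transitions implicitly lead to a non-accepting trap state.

start=q0 accept=q4 q0-a->q0 q0-b->q1 q1-a->q1 q1-b->q2 q2-a->q2 q2-b->q3 q3-a->q4 q3-b->q5 q4-a->q5 q4-b->q5 q5-a->q5 q5-b->q5

Handle the two conditions separately and then intersect. The first has 5 states tracking the count of `b`s, saturating at 4; the second has 3 states tracking how much of the suffix `ba` has currently been matched. A product state is a pair (one from each), accepting exactly when both do. Equivalent product states are then merged.
        a   b  
>  q0   q0  q1 
   q1   q1  q2 
   q2   q2  q3 
   q3   q4  q5 
 * q4   q5  q5 
   q5   q5  q5 
(> = start, * = accepting)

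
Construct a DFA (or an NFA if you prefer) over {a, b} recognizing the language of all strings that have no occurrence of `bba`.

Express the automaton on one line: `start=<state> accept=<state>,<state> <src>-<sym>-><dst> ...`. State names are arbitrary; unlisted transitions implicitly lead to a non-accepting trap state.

start=q0 accept=q0,q1,q2 q0-a->q0 q0-b->q1 q1-a->q0 q1-b->q2 q2-a->q3 q2-b->q2 q3-a->q3 q3-b->q3

Track partial matches of the forbidden pattern `bba`. State q3 is a dead state reached once `bba` has occurred; every other state accepts. q0 means no part of `bba` is currently matched.
4 states suffice.
        a   b  
>* q0   q0  q1 
 * q1   q0  q2 
 * q2   q3  q2 
   q3   q3  q3 
(> = start, * = accepting)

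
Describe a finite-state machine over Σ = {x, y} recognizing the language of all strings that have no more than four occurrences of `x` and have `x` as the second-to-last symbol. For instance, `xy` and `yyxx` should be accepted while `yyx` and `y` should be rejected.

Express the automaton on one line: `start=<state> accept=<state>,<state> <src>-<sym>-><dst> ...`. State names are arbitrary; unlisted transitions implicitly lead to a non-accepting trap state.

Handle the two conditions separately and then intersect. The first has 6 states tracking the count of `x`s, saturating at 5; the second has 7 states tracking the last 2 symbols read. A product state is a pair (one from each), accepting exactly when both do. Equivalent product states are then merged.
          x    y  
>  s0     s1   s0 
   s1     s2   s3 
 * s2     s4   s5 
 * s3     s6   s7 
 * s4     s8   s9 
 * s5    s10  s11 
   s6     s4   s5 
   s7     s6   s7 
 * s8    s12  s13 
 * s9    s14  s15 
   s10    s8   s9 
   s11   s10  s11 
   s12   s12  s12 
 * s13   s12  s12 
   s14   s12  s13 
   s15   s14  s15 
(> = start, * = accepting)

start=s0 accept=s2,s3,s4,s5,s8,s9,s13 s0-x->s1 s0-y->s0 s1-x->s2 s1-y->s3 s2-x->s4 s2-y->s5 s3-x->s6 s3-y->s7 s4-x->s8 s4-y->s9 s5-x->s10 s5-y->s11 s6-x->s4 s6-y->s5 s7-x->s6 s7-y->s7 s8-x->s12 s8-y->s13 s9-x->s14 s9-y->s15 s10-x->s8 s10-y->s9 s11-x->s10 s11-y->s11 s12-x->s12 s12-y->s12 s13-x->s12 s13-y->s12 s14-x->s12 s14-y->s13 s15-x->s14 s15-y->s15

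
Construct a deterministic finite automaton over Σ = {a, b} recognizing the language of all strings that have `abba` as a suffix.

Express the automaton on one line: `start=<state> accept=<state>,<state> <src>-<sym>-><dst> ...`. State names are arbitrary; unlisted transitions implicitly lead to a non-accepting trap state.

Remember how much of `abba` the current input suffix matches. State s0 means no match yet; s1 means the last symbol is `a`; s2 means the last 2 symbols are `ab`; s3 means the last 3 symbols are `abb`; s4 means the last 4 symbols are `abba`. Only s4 accepts. On a mismatch, fall back to the longest proper suffix that is still a prefix of `abba`.
A 5-state machine:
        a   b  
>  s0   s1  s0 
   s1   s1  s2 
   s2   s1  s3 
   s3   s4  s0 
 * s4   s1  s2 
(> = start, * = accepting)

start=s0 accept=s4 s0-a->s1 s0-b->s0 s1-a->s1 s1-b->s2 s2-a->s1 s2-b->s3 s3-a->s4 s3-b->s0 s4-a->s1 s4-b->s2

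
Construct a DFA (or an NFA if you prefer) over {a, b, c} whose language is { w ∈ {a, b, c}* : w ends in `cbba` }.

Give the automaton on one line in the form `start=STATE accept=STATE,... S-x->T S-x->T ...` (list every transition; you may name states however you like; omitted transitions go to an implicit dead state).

start=q0 accept=q4 q0-a->q0 q0-b->q0 q0-c->q1 q1-a->q0 q1-b->q2 q1-c->q1 q2-a->q0 q2-b->q3 q2-c->q1 q3-a->q4 q3-b->q0 q3-c->q1 q4-a->q0 q4-b->q0 q4-c->q1

Let each state record the length of the longest suffix of the input read so far that is also a prefix of `cbba`. q1 means the last symbol is `c`; q2 means the last 2 symbols are `cb`; q3 means the last 3 symbols are `cbb`; q4 means the last 4 symbols are `cbba`. Accept only at q4, where the string currently ends in `cbba`.
A 5-state machine:
        a   b   c  
>  q0   q0  q0  q1 
   q1   q0  q2  q1 
   q2   q0  q3  q1 
   q3   q4  q0  q1 
 * q4   q0  q0  q1 
(> = start, * = accepting)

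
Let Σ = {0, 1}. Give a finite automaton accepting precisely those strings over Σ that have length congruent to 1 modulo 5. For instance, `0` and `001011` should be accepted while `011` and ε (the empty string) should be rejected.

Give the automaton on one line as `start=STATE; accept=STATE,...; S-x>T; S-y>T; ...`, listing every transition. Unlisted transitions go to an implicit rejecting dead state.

Count input length modulo 5: every symbol advances one step around the cycle q0 → q1 → q2 → q3 → q4 → q0. Accept at q1.
5 states suffice.
        0   1  
>  q0   q1  q1 
 * q1   q2  q2 
   q2   q3  q3 
   q3   q4  q4 
   q4   q0  q0 
(> = start, * = accepting)

start=q0; accept=q1; q0-0>q1; q0-1>q1; q1-0>q2; q1-1>q2; q2-0>q3; q2-1>q3; q3-0>q4; q3-1>q4; q4-0>q0; q4-1>q0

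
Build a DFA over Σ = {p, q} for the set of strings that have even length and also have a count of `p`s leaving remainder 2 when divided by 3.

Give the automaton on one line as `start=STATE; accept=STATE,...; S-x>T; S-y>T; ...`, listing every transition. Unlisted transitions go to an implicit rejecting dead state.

Handle the two conditions separately and then intersect. One (2 states) tracks the input length modulo 2; the other (3 states) tracks the count of `p`s modulo 3. Each combined state is a pair, one component from each; accept when both components accept.
A 6-state machine:
        p   q  
>  s0   s1  s2 
   s1   s3  s4 
   s2   s4  s0 
 * s3   s2  s5 
   s4   s5  s1 
   s5   s0  s3 
(> = start, * = accepting)

start=s0; accept=s3; s0-p>s1; s0-q>s2; s1-p>s3; s1-q>s4; s2-p>s4; s2-q>s0; s3-p>s2; s3-q>s5; s4-p>s5; s4-q>s1; s5-p>s0; s5-q>s3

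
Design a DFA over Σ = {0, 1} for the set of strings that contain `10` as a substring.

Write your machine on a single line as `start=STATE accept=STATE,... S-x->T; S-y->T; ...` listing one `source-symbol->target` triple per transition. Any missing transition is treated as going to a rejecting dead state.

States q0..q1 record the length of the longest prefix of `10` that matches the current input suffix. Reaching q2 means `10` has been seen, and we stay there forever. Accept from q2.
With 3 states:
        0   1  
>  q0   q0  q1 
   q1   q2  q1 
 * q2   q2  q2 
(> = start, * = accepting)

start=q0; accept=q2; q0-0->q0; q0-1->q1; q1-0->q2; q1-1->q1; q2-0->q2; q2-1->q2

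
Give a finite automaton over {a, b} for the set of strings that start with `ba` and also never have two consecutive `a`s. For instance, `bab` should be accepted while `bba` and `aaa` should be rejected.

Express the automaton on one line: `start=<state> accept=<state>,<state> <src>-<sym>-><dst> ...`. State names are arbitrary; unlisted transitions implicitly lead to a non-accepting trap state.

start=q0 accept=q3,q4 q0-a->q1 q0-b->q2 q1-a->q1 q1-b->q1 q2-a->q3 q2-b->q1 q3-a->q1 q3-b->q4 q4-a->q3 q4-b->q4

Handle the two conditions separately and then intersect. One (4 states) tracks whether the input so far still matches the prefix `ba`; the other (3 states) tracks partial matches of the forbidden pattern `aa`. Each combined state is a pair, one component from each; accept when both components accept. After merging equivalent states the machine shrinks.
A 5-state machine:
        a   b  
>  q0   q1  q2 
   q1   q1  q1 
   q2   q3  q1 
 * q3   q1  q4 
 * q4   q3  q4 
(> = start, * = accepting)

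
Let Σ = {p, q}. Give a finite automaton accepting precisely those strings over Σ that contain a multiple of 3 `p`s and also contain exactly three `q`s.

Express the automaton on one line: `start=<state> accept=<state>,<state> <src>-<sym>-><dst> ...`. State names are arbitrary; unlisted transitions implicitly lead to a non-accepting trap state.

Run two small machines in parallel and take their product. The first has 3 states tracking the count of `p`s modulo 3; the second has 5 states tracking the count of `q`s, saturating at 4. A product state is a pair (one from each), accepting exactly when both do.
15 states suffice.
          p    q  
>  S0     S1   S2 
   S1     S3   S4 
   S2     S4   S5 
   S3     S0   S6 
   S4     S6   S7 
   S5     S7   S8 
   S6     S2   S9 
   S7     S9  S10 
 * S8    S10  S11 
   S9     S5  S12 
   S10   S12  S13 
   S11   S13  S11 
   S12    S8  S14 
   S13   S14  S13 
   S14   S11  S14 
(> = start, * = accepting)

start=S0 accept=S8 S0-p->S1 S0-q->S2 S1-p->S3 S1-q->S4 S2-p->S4 S2-q->S5 S3-p->S0 S3-q->S6 S4-p->S6 S4-q->S7 S5-p->S7 S5-q->S8 S6-p->S2 S6-q->S9 S7-p->S9 S7-q->S10 S8-p->S10 S8-q->S11 S9-p->S5 S9-q->S12 S10-p->S12 S10-q->S13 S11-p->S13 S11-q->S11 S12-p->S8 S12-q->S14 S13-p->S14 S13-q->S13 S14-p->S11 S14-q->S14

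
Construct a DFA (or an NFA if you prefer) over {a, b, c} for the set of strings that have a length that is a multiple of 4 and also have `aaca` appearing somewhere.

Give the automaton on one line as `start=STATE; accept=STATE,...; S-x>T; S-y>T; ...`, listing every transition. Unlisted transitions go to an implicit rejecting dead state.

Build one automaton per condition and run them in lockstep. The first has 4 states tracking the input length modulo 4; the second has 5 states tracking whether and how much of `aaca` has been seen. A product state is a pair (one from each), accepting exactly when both do.
20 states suffice.
          a    b    c  
>  s0     s1   s2   s2 
   s1     s3   s4   s4 
   s2     s5   s4   s4 
   s3     s6   s7   s8 
   s4     s9   s7   s7 
   s5     s6   s7   s7 
   s6    s10   s0  s11 
   s7    s12   s0   s0 
   s8    s13   s0   s0 
   s9    s10   s0   s0 
   s10   s14   s2  s15 
   s11   s16   s2   s2 
   s12   s14   s2   s2 
 * s13   s16  s16  s16 
   s14    s3   s4  s17 
   s15   s18   s4   s4 
   s16   s18  s18  s18 
   s17   s19   s7   s7 
   s18   s19  s19  s19 
   s19   s13  s13  s13 
(> = start, * = accepting)

start=s0; accept=s13; s0-a>s1; s0-b>s2; s0-c>s2; s1-a>s3; s1-b>s4; s1-c>s4; s2-a>s5; s2-b>s4; s2-c>s4; s3-a>s6; s3-b>s7; s3-c>s8; s4-a>s9; s4-b>s7; s4-c>s7; s5-a>s6; s5-b>s7; s5-c>s7; s6-a>s10; s6-b>s0; s6-c>s11; s7-a>s12; s7-b>s0; s7-c>s0; s8-a>s13; s8-b>s0; s8-c>s0; s9-a>s10; s9-b>s0; s9-c>s0; s10-a>s14; s10-b>s2; s10-c>s15; s11-a>s16; s11-b>s2; s11-c>s2; s12-a>s14; s12-b>s2; s12-c>s2; s13-a>s16; s13-b>s16; s13-c>s16; s14-a>s3; s14-b>s4; s14-c>s17; s15-a>s18; s15-b>s4; s15-c>s4; s16-a>s18; s16-b>s18; s16-c>s18; s17-a>s19; s17-b>s7; s17-c>s7; s18-a>s19; s18-b>s19; s18-c>s19; s19-a>s13; s19-b>s13; s19-c>s13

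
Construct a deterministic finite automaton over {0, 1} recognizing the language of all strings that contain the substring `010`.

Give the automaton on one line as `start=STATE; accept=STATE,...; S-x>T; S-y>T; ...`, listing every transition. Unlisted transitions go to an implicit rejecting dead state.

start=q0; accept=q3; q0-0>q1; q0-1>q0; q1-0>q1; q1-1>q2; q2-0>q3; q2-1>q0; q3-0>q3; q3-1>q3

Track how much of `010` has been matched so far: state q0 is no progress, q3 is the absorbing accept state reached once `010` has occurred. Intermediate states record partial matches; on a mismatch, fall back to the longest reusable overlap.
        0   1  
>  q0   q1  q0 
   q1   q1  q2 
   q2   q3  q0 
 * q3   q3  q3 
(> = start, * = accepting)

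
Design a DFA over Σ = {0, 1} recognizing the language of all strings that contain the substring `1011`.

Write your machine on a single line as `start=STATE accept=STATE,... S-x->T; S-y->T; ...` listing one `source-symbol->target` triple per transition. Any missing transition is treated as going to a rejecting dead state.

start=q0; accept=q4; q0-0->q0; q0-1->q1; q1-0->q2; q1-1->q1; q2-0->q0; q2-1->q3; q3-0->q2; q3-1->q4; q4-0->q4; q4-1->q4

States q0..q3 record the length of the longest prefix of `1011` that matches the current input suffix. Reaching q4 means `1011` has been seen, and we stay there forever. Accept from q4.
A 5-state machine:
        0   1  
>  q0   q0  q1 
   q1   q2  q1 
   q2   q0  q3 
   q3   q2  q4 
 * q4   q4  q4 
(> = start, * = accepting)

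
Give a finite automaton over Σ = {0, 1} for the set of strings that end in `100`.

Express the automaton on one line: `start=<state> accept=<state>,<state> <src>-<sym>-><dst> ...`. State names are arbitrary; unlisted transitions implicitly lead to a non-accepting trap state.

Let each state record the length of the longest suffix of the input read so far that is also a prefix of `100`. q1 means the last symbol is `1`; q2 means the last 2 symbols are `10`; q3 means the last 3 symbols are `100`. Accept only at q3, where the string currently ends in `100`.
4 states suffice.
        0   1  
>  q0   q0  q1 
   q1   q2  q1 
   q2   q3  q1 
 * q3   q0  q1 
(> = start, * = accepting)

start=q0 accept=q3 q0-0->q0 q0-1->q1 q1-0->q2 q1-1->q1 q2-0->q3 q2-1->q1 q3-0->q0 q3-1->q1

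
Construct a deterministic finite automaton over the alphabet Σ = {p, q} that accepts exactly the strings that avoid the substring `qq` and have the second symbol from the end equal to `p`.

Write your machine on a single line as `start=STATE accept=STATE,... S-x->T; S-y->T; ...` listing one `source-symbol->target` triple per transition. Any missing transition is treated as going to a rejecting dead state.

start=A; accept=D,E; A-p->B; A-q->C; B-p->D; B-q->E; C-p->F; C-q->G; D-p->D; D-q->E; E-p->F; E-q->G; F-p->D; F-q->E; G-p->H; G-q->G; H-p->I; H-q->J; I-p->I; I-q->J; J-p->H; J-q->G

Build one automaton per condition and run them in lockstep. The first has 3 states tracking partial matches of the forbidden pattern `qq`; the second has 7 states tracking the last 2 symbols read. A product state is a pair (one from each), accepting exactly when both do.
With 10 states:
       p  q 
>  A   B  C 
   B   D  E 
   C   F  G 
 * D   D  E 
 * E   F  G 
   F   D  E 
   G   H  G 
   H   I  J 
   I   I  J 
   J   H  G 
(> = start, * = accepting)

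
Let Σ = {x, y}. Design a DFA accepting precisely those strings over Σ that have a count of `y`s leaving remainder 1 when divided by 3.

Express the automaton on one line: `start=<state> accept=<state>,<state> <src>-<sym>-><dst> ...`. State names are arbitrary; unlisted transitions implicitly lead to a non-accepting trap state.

start=A accept=B A-x->A A-y->B B-x->B B-y->C C-x->C C-y->A

Keep the running count of `y`s modulo 3: each `y` advances along the cycle A → B → C → A while other symbols loop. Accept at B.
       x  y 
>  A   A  B 
 * B   B  C 
   C   C  A 
(> = start, * = accepting)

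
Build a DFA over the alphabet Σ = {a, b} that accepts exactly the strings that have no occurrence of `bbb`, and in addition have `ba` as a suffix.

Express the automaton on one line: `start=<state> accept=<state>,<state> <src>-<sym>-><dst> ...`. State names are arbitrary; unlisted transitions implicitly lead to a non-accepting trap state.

start=q0 accept=q2 q0-a->q0 q0-b->q1 q1-a->q2 q1-b->q3 q2-a->q0 q2-b->q1 q3-a->q2 q3-b->q4 q4-a->q4 q4-b->q4

Build one automaton per condition and run them in lockstep. One (4 states) tracks partial matches of the forbidden pattern `bbb`; the other (3 states) tracks how much of the suffix `ba` has currently been matched. Each combined state is a pair, one component from each; accept when both components accept. After merging equivalent states the machine shrinks.
With 5 states:
        a   b  
>  q0   q0  q1 
   q1   q2  q3 
 * q2   q0  q1 
   q3   q2  q4 
   q4   q4  q4 
(> = start, * = accepting)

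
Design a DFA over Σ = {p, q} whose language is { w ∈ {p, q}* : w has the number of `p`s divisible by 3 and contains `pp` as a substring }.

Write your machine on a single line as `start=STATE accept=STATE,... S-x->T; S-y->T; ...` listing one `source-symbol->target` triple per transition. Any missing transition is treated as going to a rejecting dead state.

start=S0; accept=S4; S0-p->S1; S0-q->S0; S1-p->S2; S1-q->S3; S2-p->S4; S2-q->S2; S3-p->S5; S3-q->S3; S4-p->S6; S4-q->S4; S5-p->S4; S5-q->S7; S6-p->S2; S6-q->S6; S7-p->S8; S7-q->S7; S8-p->S6; S8-q->S0

Handle the two conditions separately and then intersect. One (3 states) tracks the count of `p`s modulo 3; the other (3 states) tracks whether and how much of `pp` has been seen. Each combined state is a pair, one component from each; accept when both components accept.
9 states suffice.
        p   q  
>  S0   S1  S0 
   S1   S2  S3 
   S2   S4  S2 
   S3   S5  S3 
 * S4   S6  S4 
   S5   S4  S7 
   S6   S2  S6 
   S7   S8  S7 
   S8   S6  S0 
(> = start, * = accepting)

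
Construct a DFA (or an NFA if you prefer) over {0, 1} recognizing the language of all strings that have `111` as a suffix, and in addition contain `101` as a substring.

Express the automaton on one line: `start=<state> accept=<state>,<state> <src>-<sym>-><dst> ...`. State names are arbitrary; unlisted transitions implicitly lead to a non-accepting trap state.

start=s0 accept=s6 s0-0->s0 s0-1->s1 s1-0->s2 s1-1->s1 s2-0->s0 s2-1->s3 s3-0->s4 s3-1->s5 s4-0->s4 s4-1->s3 s5-0->s4 s5-1->s6 s6-0->s4 s6-1->s6

Build one automaton per condition and run them in lockstep. One (4 states) tracks how much of the suffix `111` has currently been matched; the other (4 states) tracks whether and how much of `101` has been seen. Each combined state is a pair, one component from each; accept when both components accept. Equivalent product states are then merged.
        0   1  
>  s0   s0  s1 
   s1   s2  s1 
   s2   s0  s3 
   s3   s4  s5 
   s4   s4  s3 
   s5   s4  s6 
 * s6   s4  s6 
(> = start, * = accepting)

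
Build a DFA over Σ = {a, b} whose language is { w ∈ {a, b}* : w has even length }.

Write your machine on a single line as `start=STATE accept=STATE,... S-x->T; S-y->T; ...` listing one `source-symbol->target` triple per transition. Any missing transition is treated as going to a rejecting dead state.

start=s0; accept=s0; s0-a->s1; s0-b->s1; s1-a->s0; s1-b->s0

Only the length mod 2 matters, so use a 2-cycle: from any state, every input symbol moves to the next state, wrapping s1 back to s0. Mark s0 accepting.
With 2 states:
        a   b  
>* s0   s1  s1 
   s1   s0  s0 
(> = start, * = accepting)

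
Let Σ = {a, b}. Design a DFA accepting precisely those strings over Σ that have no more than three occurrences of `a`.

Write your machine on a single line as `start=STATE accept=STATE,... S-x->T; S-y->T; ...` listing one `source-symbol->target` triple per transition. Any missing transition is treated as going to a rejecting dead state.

Only the number of `a`s matters, and only up to 4. Make a chain S0 → S1 → S2 → S3 → S4 advanced by each `a` (with S4 absorbing); every other symbol self-loops. The accepting set is {S0, S1, S2, S3}.
With 5 states:
        a   b  
>* S0   S1  S0 
 * S1   S2  S1 
 * S2   S3  S2 
 * S3   S4  S3 
   S4   S4  S4 
(> = start, * = accepting)

start=S0; accept=S0,S1,S2,S3; S0-a->S1; S0-b->S0; S1-a->S2; S1-b->S1; S2-a->S3; S2-b->S2; S3-a->S4; S3-b->S3; S4-a->S4; S4-b->S4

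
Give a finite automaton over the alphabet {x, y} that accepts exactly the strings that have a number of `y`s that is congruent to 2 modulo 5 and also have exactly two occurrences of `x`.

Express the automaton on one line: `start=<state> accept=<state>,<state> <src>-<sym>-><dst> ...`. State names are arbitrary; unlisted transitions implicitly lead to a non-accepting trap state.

Build one automaton per condition and run them in lockstep. One (5 states) tracks the count of `y`s modulo 5; the other (4 states) tracks the count of `x`s, saturating at 3. Each combined state is a pair, one component from each; accept when both components accept. Equivalent product states are then merged.
          x    y  
>  s0     s1   s2 
   s1     s3   s4 
   s2     s4   s5 
   s3     s6   s7 
   s4     s7   s8 
   s5     s8   s9 
   s6     s6   s6 
   s7     s6  s10 
   s8    s10  s11 
   s9    s11  s12 
 * s10    s6  s13 
   s11   s13  s14 
   s12   s14   s0 
   s13    s6  s15 
   s14   s15   s1 
   s15    s6   s3 
(> = start, * = accepting)

start=s0 accept=s10 s0-x->s1 s0-y->s2 s1-x->s3 s1-y->s4 s2-x->s4 s2-y->s5 s3-x->s6 s3-y->s7 s4-x->s7 s4-y->s8 s5-x->s8 s5-y->s9 s6-x->s6 s6-y->s6 s7-x->s6 s7-y->s10 s8-x->s10 s8-y->s11 s9-x->s11 s9-y->s12 s10-x->s6 s10-y->s13 s11-x->s13 s11-y->s14 s12-x->s14 s12-y->s0 s13-x->s6 s13-y->s15 s14-x->s15 s14-y->s1 s15-x->s6 s15-y->s3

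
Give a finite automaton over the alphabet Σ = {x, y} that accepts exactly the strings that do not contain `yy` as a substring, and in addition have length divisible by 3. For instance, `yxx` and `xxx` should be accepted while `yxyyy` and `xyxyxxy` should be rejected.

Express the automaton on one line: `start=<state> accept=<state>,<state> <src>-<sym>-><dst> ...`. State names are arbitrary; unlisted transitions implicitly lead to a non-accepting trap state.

Run two small machines in parallel and take their product. The first has 3 states tracking partial matches of the forbidden pattern `yy`; the second has 3 states tracking the input length modulo 3. A product state is a pair (one from each), accepting exactly when both do. After merging equivalent states the machine shrinks.
7 states suffice.
        x   y  
>* q0   q1  q2 
   q1   q3  q4 
   q2   q3  q5 
   q3   q0  q6 
   q4   q0  q5 
   q5   q5  q5 
 * q6   q1  q5 
(> = start, * = accepting)

start=q0 accept=q0,q6 q0-x->q1 q0-y->q2 q1-x->q3 q1-y->q4 q2-x->q3 q2-y->q5 q3-x->q0 q3-y->q6 q4-x->q0 q4-y->q5 q5-x->q5 q5-y->q5 q6-x->q1 q6-y->q5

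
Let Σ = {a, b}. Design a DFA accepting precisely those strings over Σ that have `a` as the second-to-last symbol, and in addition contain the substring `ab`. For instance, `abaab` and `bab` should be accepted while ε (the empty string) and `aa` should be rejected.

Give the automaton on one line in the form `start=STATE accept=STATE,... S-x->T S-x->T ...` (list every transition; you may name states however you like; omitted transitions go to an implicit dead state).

Run two small machines in parallel and take their product. One (7 states) tracks the last 2 symbols read; the other (3 states) tracks whether and how much of `ab` has been seen. Each combined state is a pair, one component from each; accept when both components accept.
A 10-state machine:
        a   b  
>  S0   S1  S2 
   S1   S3  S4 
   S2   S5  S6 
   S3   S3  S4 
 * S4   S7  S8 
   S5   S3  S4 
   S6   S5  S6 
   S7   S9  S4 
   S8   S7  S8 
 * S9   S9  S4 
(> = start, * = accepting)

start=S0 accept=S4,S9 S0-a->S1 S0-b->S2 S1-a->S3 S1-b->S4 S2-a->S5 S2-b->S6 S3-a->S3 S3-b->S4 S4-a->S7 S4-b->S8 S5-a->S3 S5-b->S4 S6-a->S5 S6-b->S6 S7-a->S9 S7-b->S4 S8-a->S7 S8-b->S8 S9-a->S9 S9-b->S4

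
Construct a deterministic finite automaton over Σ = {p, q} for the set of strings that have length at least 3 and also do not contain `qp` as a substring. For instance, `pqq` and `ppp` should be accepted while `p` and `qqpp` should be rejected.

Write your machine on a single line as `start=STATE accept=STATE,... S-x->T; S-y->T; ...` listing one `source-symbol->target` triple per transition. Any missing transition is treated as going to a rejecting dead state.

Handle the two conditions separately and then intersect. The first has 5 states tracking the input length, saturating at 4; the second has 3 states tracking partial matches of the forbidden pattern `qp`. A product state is a pair (one from each), accepting exactly when both do. Minimizing collapses redundant product states.
An 8-state machine:
        p   q  
>  s0   s1  s2 
   s1   s3  s4 
   s2   s5  s4 
   s3   s6  s7 
   s4   s5  s7 
   s5   s5  s5 
 * s6   s6  s7 
 * s7   s5  s7 
(> = start, * = accepting)

start=s0; accept=s6,s7; s0-p->s1; s0-q->s2; s1-p->s3; s1-q->s4; s2-p->s5; s2-q->s4; s3-p->s6; s3-q->s7; s4-p->s5; s4-q->s7; s5-p->s5; s5-q->s5; s6-p->s6; s6-q->s7; s7-p->s5; s7-q->s7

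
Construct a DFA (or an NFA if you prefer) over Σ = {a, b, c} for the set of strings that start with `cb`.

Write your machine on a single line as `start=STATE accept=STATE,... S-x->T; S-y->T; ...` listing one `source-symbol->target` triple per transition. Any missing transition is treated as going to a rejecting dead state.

Walk along `cb` while the input agrees: from S0 take `c` to S1, and so on. Any deviation drops to the rejecting sink S3. Once S2 is reached the prefix is confirmed and every continuation is accepted.
4 states suffice.
        a   b   c  
>  S0   S3  S3  S1 
   S1   S3  S2  S3 
 * S2   S2  S2  S2 
   S3   S3  S3  S3 
(> = start, * = accepting)

start=S0; accept=S2; S0-a->S3; S0-b->S3; S0-c->S1; S1-a->S3; S1-b->S2; S1-c->S3; S2-a->S2; S2-b->S2; S2-c->S2; S3-a->S3; S3-b->S3; S3-c->S3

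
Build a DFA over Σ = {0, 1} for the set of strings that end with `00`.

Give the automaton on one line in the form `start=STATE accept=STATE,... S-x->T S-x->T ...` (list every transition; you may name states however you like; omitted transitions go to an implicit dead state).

Let each state record the length of the longest suffix of the input read so far that is also a prefix of `00`. S1 means the last symbol is `0`; S2 means the last 2 symbols are `00`. Accept only at S2, where the string currently ends in `00`.
With 3 states:
        0   1  
>  S0   S1  S0 
   S1   S2  S0 
 * S2   S2  S0 
(> = start, * = accepting)

start=S0 accept=S2 S0-0->S1 S0-1->S0 S1-0->S2 S1-1->S0 S2-0->S2 S2-1->S0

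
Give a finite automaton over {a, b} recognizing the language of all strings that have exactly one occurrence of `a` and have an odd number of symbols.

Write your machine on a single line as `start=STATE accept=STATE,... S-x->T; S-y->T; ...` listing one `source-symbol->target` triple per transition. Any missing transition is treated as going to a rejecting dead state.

start=q0; accept=q1; q0-a->q1; q0-b->q2; q1-a->q3; q1-b->q4; q2-a->q4; q2-b->q0; q3-a->q5; q3-b->q5; q4-a->q5; q4-b->q1; q5-a->q3; q5-b->q3

Build one automaton per condition and run them in lockstep. One (3 states) tracks the count of `a`s, saturating at 2; the other (2 states) tracks the input length modulo 2. Each combined state is a pair, one component from each; accept when both components accept.
        a   b  
>  q0   q1  q2 
 * q1   q3  q4 
   q2   q4  q0 
   q3   q5  q5 
   q4   q5  q1 
   q5   q3  q3 
(> = start, * = accepting)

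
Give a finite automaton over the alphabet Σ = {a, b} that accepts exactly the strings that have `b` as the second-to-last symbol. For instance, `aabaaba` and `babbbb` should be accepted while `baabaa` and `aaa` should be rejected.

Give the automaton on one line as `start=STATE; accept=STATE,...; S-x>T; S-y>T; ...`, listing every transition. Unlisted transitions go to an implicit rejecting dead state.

start=S0; accept=S5,S6; S0-a>S1; S0-b>S2; S1-a>S3; S1-b>S4; S2-a>S5; S2-b>S6; S3-a>S3; S3-b>S4; S4-a>S5; S4-b>S6; S5-a>S3; S5-b>S4; S6-a>S5; S6-b>S6

A DFA must remember the last 2 symbols (since which symbol is second-to-last isn't known until the input ends). Use one state per possible window of the last ≤2 symbols; accept from those whose window starts with `b`.
7 states suffice.
        a   b  
>  S0   S1  S2 
   S1   S3  S4 
   S2   S5  S6 
   S3   S3  S4 
   S4   S5  S6 
 * S5   S3  S4 
 * S6   S5  S6 
(> = start, * = accepting)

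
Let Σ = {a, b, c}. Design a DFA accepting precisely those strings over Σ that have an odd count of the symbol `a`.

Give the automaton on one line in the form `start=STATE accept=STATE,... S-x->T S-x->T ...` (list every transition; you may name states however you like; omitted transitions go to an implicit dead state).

The only thing that matters is how many `a`s have appeared, reduced mod 2. Use one state per residue: s0 for 0, …, s1 for 1. Reading `a` moves to the next residue; anything else stays put. s1 is accepting.
With 2 states:
        a   b   c  
>  s0   s1  s0  s0 
 * s1   s0  s1  s1 
(> = start, * = accepting)

start=s0 accept=s1 s0-a->s1 s0-b->s0 s0-c->s0 s1-a->s0 s1-b->s1 s1-c->s1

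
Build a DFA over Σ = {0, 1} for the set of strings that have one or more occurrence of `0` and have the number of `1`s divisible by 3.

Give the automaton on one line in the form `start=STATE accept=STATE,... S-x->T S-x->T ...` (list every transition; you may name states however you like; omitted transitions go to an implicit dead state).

start=S0 accept=S1,S3 S0-0->S1 S0-1->S2 S1-0->S3 S1-1->S4 S2-0->S4 S2-1->S5 S3-0->S3 S3-1->S6 S4-0->S6 S4-1->S7 S5-0->S7 S5-1->S0 S6-0->S6 S6-1->S8 S7-0->S8 S7-1->S1 S8-0->S8 S8-1->S3

Build one automaton per condition and run them in lockstep. One (3 states) tracks the count of `0`s, saturating at 2; the other (3 states) tracks the count of `1`s modulo 3. Each combined state is a pair, one component from each; accept when both components accept.
With 9 states:
        0   1  
>  S0   S1  S2 
 * S1   S3  S4 
   S2   S4  S5 
 * S3   S3  S6 
   S4   S6  S7 
   S5   S7  S0 
   S6   S6  S8 
   S7   S8  S1 
   S8   S8  S3 
(> = start, * = accepting)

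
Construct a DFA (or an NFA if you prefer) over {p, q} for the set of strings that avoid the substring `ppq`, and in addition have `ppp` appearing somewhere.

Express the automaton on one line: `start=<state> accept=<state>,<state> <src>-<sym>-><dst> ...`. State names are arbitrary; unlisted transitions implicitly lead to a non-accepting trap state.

Run two small machines in parallel and take their product. The first has 4 states tracking partial matches of the forbidden pattern `ppq`; the second has 4 states tracking whether and how much of `ppp` has been seen. A product state is a pair (one from each), accepting exactly when both do. After merging equivalent states the machine shrinks.
With 5 states:
        p   q  
>  s0   s1  s0 
   s1   s2  s0 
   s2   s3  s4 
 * s3   s3  s4 
   s4   s4  s4 
(> = start, * = accepting)

start=s0 accept=s3 s0-p->s1 s0-q->s0 s1-p->s2 s1-q->s0 s2-p->s3 s2-q->s4 s3-p->s3 s3-q->s4 s4-p->s4 s4-q->s4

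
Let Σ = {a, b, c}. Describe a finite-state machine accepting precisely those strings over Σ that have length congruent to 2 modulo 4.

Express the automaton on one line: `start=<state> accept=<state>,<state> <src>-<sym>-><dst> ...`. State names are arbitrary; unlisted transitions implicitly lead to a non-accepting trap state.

start=q0 accept=q2 q0-a->q1 q0-b->q1 q0-c->q1 q1-a->q2 q1-b->q2 q1-c->q2 q2-a->q3 q2-b->q3 q2-c->q3 q3-a->q0 q3-b->q0 q3-c->q0

Count input length modulo 4: every symbol advances one step around the cycle q0 → q1 → q2 → q3 → q0. Accept at q2.
4 states suffice.
        a   b   c  
>  q0   q1  q1  q1 
   q1   q2  q2  q2 
 * q2   q3  q3  q3 
   q3   q0  q0  q0 
(> = start, * = accepting)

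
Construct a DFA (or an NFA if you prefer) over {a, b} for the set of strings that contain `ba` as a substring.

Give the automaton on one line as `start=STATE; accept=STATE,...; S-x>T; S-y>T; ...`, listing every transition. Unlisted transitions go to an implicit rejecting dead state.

States s0..s1 record the length of the longest prefix of `ba` that matches the current input suffix. Reaching s2 means `ba` has been seen, and we stay there forever. Accept from s2.
A 3-state machine:
        a   b  
>  s0   s0  s1 
   s1   s2  s1 
 * s2   s2  s2 
(> = start, * = accepting)

start=s0; accept=s2; s0-a>s0; s0-b>s1; s1-a>s2; s1-b>s1; s2-a>s2; s2-b>s2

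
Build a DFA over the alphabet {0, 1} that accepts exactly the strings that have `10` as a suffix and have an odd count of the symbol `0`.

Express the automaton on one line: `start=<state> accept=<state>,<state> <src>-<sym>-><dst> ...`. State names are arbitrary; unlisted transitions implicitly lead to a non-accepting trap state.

Build one automaton per condition and run them in lockstep. The first has 3 states tracking how much of the suffix `10` has currently been matched; the second has 2 states tracking the count of `0`s modulo 2. A product state is a pair (one from each), accepting exactly when both do.
6 states suffice.
        0   1  
>  s0   s1  s2 
   s1   s0  s3 
   s2   s4  s2 
   s3   s5  s3 
 * s4   s0  s3 
   s5   s1  s2 
(> = start, * = accepting)

start=s0 accept=s4 s0-0->s1 s0-1->s2 s1-0->s0 s1-1->s3 s2-0->s4 s2-1->s2 s3-0->s5 s3-1->s3 s4-0->s0 s4-1->s3 s5-0->s1 s5-1->s2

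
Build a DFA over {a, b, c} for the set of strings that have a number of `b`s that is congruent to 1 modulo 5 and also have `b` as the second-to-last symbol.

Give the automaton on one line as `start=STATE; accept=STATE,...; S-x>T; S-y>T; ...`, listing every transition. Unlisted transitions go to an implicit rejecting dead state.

Run two small machines in parallel and take their product. The first has 5 states tracking the count of `b`s modulo 5; the second has 13 states tracking the last 2 symbols read. A product state is a pair (one from each), accepting exactly when both do. After merging equivalent states the machine shrinks.
9 states suffice.
        a   b   c  
>  s0   s0  s1  s0 
   s1   s2  s3  s2 
 * s2   s4  s3  s4 
   s3   s3  s5  s3 
   s4   s4  s3  s4 
   s5   s5  s6  s5 
   s6   s6  s7  s6 
   s7   s0  s8  s0 
 * s8   s2  s3  s2 
(> = start, * = accepting)

start=s0; accept=s2,s8; s0-a>s0; s0-b>s1; s0-c>s0; s1-a>s2; s1-b>s3; s1-c>s2; s2-a>s4; s2-b>s3; s2-c>s4; s3-a>s3; s3-b>s5; s3-c>s3; s4-a>s4; s4-b>s3; s4-c>s4; s5-a>s5; s5-b>s6; s5-c>s5; s6-a>s6; s6-b>s7; s6-c>s6; s7-a>s0; s7-b>s8; s7-c>s0; s8-a>s2; s8-b>s3; s8-c>s2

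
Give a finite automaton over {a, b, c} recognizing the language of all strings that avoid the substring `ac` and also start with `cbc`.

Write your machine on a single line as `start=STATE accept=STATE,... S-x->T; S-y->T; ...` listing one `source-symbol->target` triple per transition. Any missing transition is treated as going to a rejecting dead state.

Build one automaton per condition and run them in lockstep. One (3 states) tracks partial matches of the forbidden pattern `ac`; the other (5 states) tracks whether the input so far still matches the prefix `cbc`. Each combined state is a pair, one component from each; accept when both components accept. Equivalent product states are then merged.
6 states suffice.
        a   b   c  
>  s0   s1  s1  s2 
   s1   s1  s1  s1 
   s2   s1  s3  s1 
   s3   s1  s1  s4 
 * s4   s5  s4  s4 
 * s5   s5  s4  s1 
(> = start, * = accepting)

start=s0; accept=s4,s5; s0-a->s1; s0-b->s1; s0-c->s2; s1-a->s1; s1-b->s1; s1-c->s1; s2-a->s1; s2-b->s3; s2-c->s1; s3-a->s1; s3-b->s1; s3-c->s4; s4-a->s5; s4-b->s4; s4-c->s4; s5-a->s5; s5-b->s4; s5-c->s1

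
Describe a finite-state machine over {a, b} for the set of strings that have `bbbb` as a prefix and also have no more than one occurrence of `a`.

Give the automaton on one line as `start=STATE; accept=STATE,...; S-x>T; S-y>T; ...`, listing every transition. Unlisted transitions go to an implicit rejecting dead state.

Handle the two conditions separately and then intersect. One (6 states) tracks whether the input so far still matches the prefix `bbbb`; the other (3 states) tracks the count of `a`s, saturating at 2. Each combined state is a pair, one component from each; accept when both components accept.
9 states suffice.
        a   b  
>  q0   q1  q2 
   q1   q3  q1 
   q2   q1  q4 
   q3   q3  q3 
   q4   q1  q5 
   q5   q1  q6 
 * q6   q7  q6 
 * q7   q8  q7 
   q8   q8  q8 
(> = start, * = accepting)

start=q0; accept=q6,q7; q0-a>q1; q0-b>q2; q1-a>q3; q1-b>q1; q2-a>q1; q2-b>q4; q3-a>q3; q3-b>q3; q4-a>q1; q4-b>q5; q5-a>q1; q5-b>q6; q6-a>q7; q6-b>q6; q7-a>q8; q7-b>q7; q8-a>q8; q8-b>q8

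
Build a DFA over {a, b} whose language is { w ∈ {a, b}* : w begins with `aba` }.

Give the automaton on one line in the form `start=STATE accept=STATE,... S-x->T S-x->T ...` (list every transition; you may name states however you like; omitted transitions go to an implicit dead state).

start=s0 accept=s3 s0-a->s1 s0-b->s4 s1-a->s4 s1-b->s2 s2-a->s3 s2-b->s4 s3-a->s3 s3-b->s3 s4-a->s4 s4-b->s4

Check the first 3 symbols one by one: s0 through s2 record how many have matched `aba` so far; any wrong symbol goes to the dead state s4. After all 3 match we enter the accepting sink s3.
With 5 states:
        a   b  
>  s0   s1  s4 
   s1   s4  s2 
   s2   s3  s4 
 * s3   s3  s3 
   s4   s4  s4 
(> = start, * = accepting)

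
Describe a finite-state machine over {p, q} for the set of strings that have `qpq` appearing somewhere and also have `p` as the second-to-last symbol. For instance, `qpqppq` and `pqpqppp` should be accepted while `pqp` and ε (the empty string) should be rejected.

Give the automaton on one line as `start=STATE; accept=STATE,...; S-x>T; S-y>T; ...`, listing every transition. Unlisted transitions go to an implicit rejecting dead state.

Run two small machines in parallel and take their product. One (4 states) tracks whether and how much of `qpq` has been seen; the other (7 states) tracks the last 2 symbols read. Each combined state is a pair, one component from each; accept when both components accept.
An 11-state machine:
          p    q  
>  S0     S1   S2 
   S1     S3   S4 
   S2     S5   S6 
   S3     S3   S4 
   S4     S5   S6 
   S5     S3   S7 
   S6     S5   S6 
 * S7     S8   S9 
   S8    S10   S7 
   S9     S8   S9 
 * S10   S10   S7 
(> = start, * = accepting)

start=S0; accept=S7,S10; S0-p>S1; S0-q>S2; S1-p>S3; S1-q>S4; S2-p>S5; S2-q>S6; S3-p>S3; S3-q>S4; S4-p>S5; S4-q>S6; S5-p>S3; S5-q>S7; S6-p>S5; S6-q>S6; S7-p>S8; S7-q>S9; S8-p>S10; S8-q>S7; S9-p>S8; S9-q>S9; S10-p>S10; S10-q>S7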